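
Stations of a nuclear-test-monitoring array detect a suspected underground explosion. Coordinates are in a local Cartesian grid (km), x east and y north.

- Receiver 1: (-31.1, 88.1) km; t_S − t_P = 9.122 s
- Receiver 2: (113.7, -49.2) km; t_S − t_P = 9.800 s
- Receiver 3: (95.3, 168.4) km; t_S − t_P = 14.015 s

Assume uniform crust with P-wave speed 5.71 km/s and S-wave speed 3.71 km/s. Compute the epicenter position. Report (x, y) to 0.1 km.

45.1 km east, 28.7 km north

Distance from S−P lag: d = Δt · v_P v_S / (v_P − v_S) = Δt · (5.71·3.71)/(5.71−3.71) ≈ 10.5921·Δt.
So d_Receiver 1 = 96.62, d_Receiver 2 = 103.80, d_Receiver 3 = 148.45 km.
Circle about each station: (x + 31.1)² + (y − 88.1)² = 96.62²; (x − 113.7)² + (y + 49.2)² = 103.80²; (x − 95.3)² + (y − 168.4)² = 148.45².
Subtracting the Receiver 1 equation from the Receiver 2 and Receiver 3 equations removes the quadratic terms:
289.6 x − 274.6 y = 5180.49
252.8 x + 160.6 y = 16009.85
Solving the 2×2 system: x ≈ 45.1, y ≈ 28.7 km.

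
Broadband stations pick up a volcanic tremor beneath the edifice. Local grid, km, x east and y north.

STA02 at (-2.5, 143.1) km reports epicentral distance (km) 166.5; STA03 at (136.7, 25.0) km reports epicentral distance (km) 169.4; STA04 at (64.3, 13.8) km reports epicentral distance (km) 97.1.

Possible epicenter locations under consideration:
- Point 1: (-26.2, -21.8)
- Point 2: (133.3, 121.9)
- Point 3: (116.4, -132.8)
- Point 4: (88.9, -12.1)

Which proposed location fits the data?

For each candidate, compare |candidate − station| to the reported distance:
Point 1: residuals STA02 0.1, STA03 0.1, STA04 0.2 → max 0.2 km
Point 2: residuals STA02 29.1, STA03 72.4, STA04 31.1 → max 72.4 km
Point 3: residuals STA02 133.9, STA03 10.3, STA04 58.5 → max 133.9 km
Point 4: residuals STA02 13.6, STA03 108.9, STA04 61.4 → max 108.9 km
Only Point 1 has all residuals ≈ 0.

Point 1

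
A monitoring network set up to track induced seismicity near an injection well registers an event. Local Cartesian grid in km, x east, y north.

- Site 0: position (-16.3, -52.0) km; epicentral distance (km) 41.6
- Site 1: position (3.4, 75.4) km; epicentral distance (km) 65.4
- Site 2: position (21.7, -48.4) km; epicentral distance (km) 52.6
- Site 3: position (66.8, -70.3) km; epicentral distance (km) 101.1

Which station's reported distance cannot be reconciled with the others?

Solve using three stations at a time. Using Site 0, Site 2, Site 3 (subtract circle equations pairwise → linear system) gives (x, y) ≈ (-14.7, -10.5).
Distances from that point to each station vs reported:
  Site 0: calculated 41.5 vs reported 41.6 → residual 0.1 km
  Site 1: calculated 87.8 vs reported 65.4 → residual 22.4 km
  Site 2: calculated 52.5 vs reported 52.6 → residual 0.1 km
  Site 3: calculated 101.1 vs reported 101.1 → residual 0.0 km
Site 0, Site 2, Site 3 are mutually consistent (residuals ≈ 0); Site 1 is off by 22.4 km.

Site 1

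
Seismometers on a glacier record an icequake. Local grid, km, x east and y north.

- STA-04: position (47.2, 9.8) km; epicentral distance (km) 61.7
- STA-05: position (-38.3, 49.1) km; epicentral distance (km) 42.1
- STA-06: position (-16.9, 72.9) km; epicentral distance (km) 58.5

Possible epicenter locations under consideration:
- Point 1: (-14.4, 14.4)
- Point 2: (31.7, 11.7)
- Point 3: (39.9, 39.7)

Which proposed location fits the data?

For each candidate, compare |candidate − station| to the reported distance:
Point 1: residuals STA-04 0.1, STA-05 0.0, STA-06 0.1 → max 0.1 km
Point 2: residuals STA-04 46.1, STA-05 37.3, STA-06 19.6 → max 46.1 km
Point 3: residuals STA-04 30.9, STA-05 36.7, STA-06 7.3 → max 36.7 km
Only Point 1 has all residuals ≈ 0.

Point 1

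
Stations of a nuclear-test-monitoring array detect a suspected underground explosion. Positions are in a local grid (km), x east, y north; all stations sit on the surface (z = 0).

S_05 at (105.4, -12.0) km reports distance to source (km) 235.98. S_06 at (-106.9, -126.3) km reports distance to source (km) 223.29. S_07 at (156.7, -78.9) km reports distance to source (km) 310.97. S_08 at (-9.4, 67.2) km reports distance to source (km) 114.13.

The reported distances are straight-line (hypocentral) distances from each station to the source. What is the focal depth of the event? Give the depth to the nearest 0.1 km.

69.8 km

Each station gives a sphere (x−x_i)² + (y−y_i)² + z² = d_i² (stations at z=0).
Subtracting the S_05 sphere from S_06 and S_07: z² cancels, leaving linear equations in x and y:
-424.6 x − 228.6 y = 21954.28
102.6 x − 133.8 y = -21488.84
Solving: x ≈ -97.798, y ≈ 85.611 km (keep extra digits for the depth step; rounded: -97.8, 85.6).
Then from the S_05 sphere: z² = 235.98² − (x − 105.4)² − (y + 12.0)² with x = -97.798, y = 85.611, so z ≈ 69.780 ≈ 69.8 km.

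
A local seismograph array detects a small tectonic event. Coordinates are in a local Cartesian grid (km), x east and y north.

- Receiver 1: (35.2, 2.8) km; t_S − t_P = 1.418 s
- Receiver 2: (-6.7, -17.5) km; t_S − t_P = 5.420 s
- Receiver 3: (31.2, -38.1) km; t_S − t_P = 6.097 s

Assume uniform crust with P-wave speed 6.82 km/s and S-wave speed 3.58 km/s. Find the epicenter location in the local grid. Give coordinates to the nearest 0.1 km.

x ≈ 25.6 km, y ≈ 7.5 km

Distance from S−P lag: d = Δt · v_P v_S / (v_P − v_S) = Δt · (6.82·3.58)/(6.82−3.58) ≈ 7.5357·Δt.
So d_Receiver 1 = 10.69, d_Receiver 2 = 40.84, d_Receiver 3 = 45.95 km.
Circle about each station: (x − 35.2)² + (y − 2.8)² = 10.69²; (x + 6.7)² + (y + 17.5)² = 40.84²; (x − 31.2)² + (y + 38.1)² = 45.95².
Subtracting the Receiver 1 equation from the Receiver 2 and Receiver 3 equations removes the quadratic terms:
-83.8 x − 40.6 y = -2449.37
-8.0 x − 81.8 y = -818.96
Solving the 2×2 system: x ≈ 25.6, y ≈ 7.5 km.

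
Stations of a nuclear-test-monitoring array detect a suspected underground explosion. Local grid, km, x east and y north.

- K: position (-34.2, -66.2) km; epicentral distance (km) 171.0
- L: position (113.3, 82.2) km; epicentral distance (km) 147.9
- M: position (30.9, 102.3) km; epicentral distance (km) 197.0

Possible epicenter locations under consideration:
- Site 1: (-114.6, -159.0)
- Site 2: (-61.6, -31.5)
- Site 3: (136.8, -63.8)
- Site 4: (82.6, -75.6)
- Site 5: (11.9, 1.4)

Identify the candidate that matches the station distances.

Site 3

For each candidate, compare |candidate − station| to the reported distance:
Site 1: residuals K 48.2, L 183.9, M 102.1 → max 183.9 km
Site 2: residuals K 126.8, L 60.7, M 34.3 → max 126.8 km
Site 3: residuals K 0.0, L 0.0, M 0.0 → max 0.0 km
Site 4: residuals K 53.8, L 12.9, M 11.7 → max 53.8 km
Site 5: residuals K 89.2, L 18.2, M 94.3 → max 94.3 km
Only Site 3 has all residuals ≈ 0.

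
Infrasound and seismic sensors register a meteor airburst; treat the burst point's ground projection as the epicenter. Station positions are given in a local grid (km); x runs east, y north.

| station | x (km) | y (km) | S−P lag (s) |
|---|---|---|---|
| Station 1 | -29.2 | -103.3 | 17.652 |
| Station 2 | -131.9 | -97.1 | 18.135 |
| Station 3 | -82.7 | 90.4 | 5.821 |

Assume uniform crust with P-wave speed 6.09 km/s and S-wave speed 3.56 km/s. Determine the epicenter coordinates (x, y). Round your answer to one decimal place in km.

Distance from S−P lag: d = Δt · v_P v_S / (v_P − v_S) = Δt · (6.09·3.56)/(6.09−3.56) ≈ 8.5693·Δt.
So d_Station 1 = 151.27, d_Station 2 = 155.40, d_Station 3 = 49.88 km.
Circle about each station: (x + 29.2)² + (y + 103.3)² = 151.27²; (x + 131.9)² + (y + 97.1)² = 155.40²; (x + 82.7)² + (y − 90.4)² = 49.88².
Subtracting the Station 1 equation from the Station 2 and Station 3 equations removes the quadratic terms:
-205.4 x + 12.4 y = 14035.94
-107.0 x + 387.4 y = 23882.52
Solving the 2×2 system: x ≈ -65.7, y ≈ 43.5 km.

(-65.7, 43.5)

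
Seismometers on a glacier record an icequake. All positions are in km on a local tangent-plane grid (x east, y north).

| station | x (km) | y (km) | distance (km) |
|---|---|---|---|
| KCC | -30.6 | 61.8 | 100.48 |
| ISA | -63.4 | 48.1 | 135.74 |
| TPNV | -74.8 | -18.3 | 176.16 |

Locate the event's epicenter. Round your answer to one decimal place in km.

(66.8, 86.5)

Circle about each station: (x + 30.6)² + (y − 61.8)² = 100.48²; (x + 63.4)² + (y − 48.1)² = 135.74²; (x + 74.8)² + (y + 18.3)² = 176.16².
Subtracting pairs of circle equations eliminates x²+y² and gives linear equations (the radical axes):
-65.6 x − 27.4 y = -6751.55
-88.4 x − 160.2 y = -19761.79
Solving the 2×2 system: x ≈ 66.8, y ≈ 86.5 km.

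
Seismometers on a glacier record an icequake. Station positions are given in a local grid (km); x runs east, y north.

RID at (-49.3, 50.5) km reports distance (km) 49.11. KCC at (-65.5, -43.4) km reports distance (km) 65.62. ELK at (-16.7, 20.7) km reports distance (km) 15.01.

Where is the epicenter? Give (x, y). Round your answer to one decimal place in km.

Circle about each station: (x + 49.3)² + (y − 50.5)² = 49.11²; (x + 65.5)² + (y + 43.4)² = 65.62²; (x + 16.7)² + (y − 20.7)² = 15.01².
Subtracting the RID equation from the KCC and ELK equations removes the quadratic terms:
-32.4 x − 187.8 y = -701.12
65.2 x − 59.6 y = -2086.87
Solving the 2×2 system: x ≈ -24.7, y ≈ 8.0 km.

-24.7 km east, 8.0 km north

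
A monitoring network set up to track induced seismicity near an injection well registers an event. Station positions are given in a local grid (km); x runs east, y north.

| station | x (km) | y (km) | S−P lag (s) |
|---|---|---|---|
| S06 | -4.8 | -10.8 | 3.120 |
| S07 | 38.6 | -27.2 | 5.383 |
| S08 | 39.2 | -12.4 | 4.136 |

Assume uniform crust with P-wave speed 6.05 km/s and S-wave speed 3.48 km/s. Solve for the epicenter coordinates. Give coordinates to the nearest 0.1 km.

x ≈ 12.3 km, y ≈ 8.2 km

Distance from S−P lag: d = Δt · v_P v_S / (v_P − v_S) = Δt · (6.05·3.48)/(6.05−3.48) ≈ 8.1922·Δt.
So d_S06 = 25.56, d_S07 = 44.10, d_S08 = 33.88 km.
Circle about each station: (x + 4.8)² + (y + 10.8)² = 25.56²; (x − 38.6)² + (y + 27.2)² = 44.10²; (x − 39.2)² + (y + 12.4)² = 33.88².
Subtracting the S06 equation from the S07 and S08 equations removes the quadratic terms:
86.8 x − 32.8 y = 798.62
88.0 x − 3.2 y = 1056.18
Solving the 2×2 system: x ≈ 12.3, y ≈ 8.2 km.
Check against S06 (with the unrounded x, y): √((x + 4.8)²+(y + 10.8)²) = 25.56 ≈ 25.56 km. ✓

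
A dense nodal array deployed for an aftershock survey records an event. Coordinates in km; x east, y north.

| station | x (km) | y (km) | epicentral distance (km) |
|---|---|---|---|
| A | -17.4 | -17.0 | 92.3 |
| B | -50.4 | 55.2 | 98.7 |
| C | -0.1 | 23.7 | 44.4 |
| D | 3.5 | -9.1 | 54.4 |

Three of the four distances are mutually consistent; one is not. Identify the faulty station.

A

Solve using three stations at a time. Using B, C, D (subtract circle equations pairwise → linear system) gives (x, y) ≈ (44.2, 27.0).
Distances from that point to each station vs reported:
  A: calculated 75.7 vs reported 92.3 → residual 16.6 km
  B: calculated 98.7 vs reported 98.7 → residual 0.0 km
  C: calculated 44.4 vs reported 44.4 → residual 0.0 km
  D: calculated 54.4 vs reported 54.4 → residual 0.0 km
B, C, D are mutually consistent (residuals ≈ 0); A is off by 16.6 km.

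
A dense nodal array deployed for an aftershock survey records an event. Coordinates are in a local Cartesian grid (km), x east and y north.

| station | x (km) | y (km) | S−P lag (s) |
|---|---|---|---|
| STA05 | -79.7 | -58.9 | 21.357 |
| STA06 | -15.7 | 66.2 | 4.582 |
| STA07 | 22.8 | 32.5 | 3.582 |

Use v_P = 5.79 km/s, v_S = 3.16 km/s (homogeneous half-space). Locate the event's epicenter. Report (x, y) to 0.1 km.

x ≈ 14.5 km, y ≈ 56.0 km

Distance from S−P lag: d = Δt · v_P v_S / (v_P − v_S) = Δt · (5.79·3.16)/(5.79−3.16) ≈ 6.9568·Δt.
So d_STA05 = 148.58, d_STA06 = 31.88, d_STA07 = 24.92 km.
Circle about each station: (x + 79.7)² + (y + 58.9)² = 148.58²; (x + 15.7)² + (y − 66.2)² = 31.88²; (x − 22.8)² + (y − 32.5)² = 24.92².
Subtracting the STA05 equation from the STA06 and STA07 equations removes the quadratic terms:
128.0 x + 250.2 y = 15867.31
205.0 x + 182.8 y = 13209.80
Solving the 2×2 system: x ≈ 14.5, y ≈ 56.0 km.
Check against STA05 (with the unrounded x, y): √((x + 79.7)²+(y + 58.9)²) = 148.58 ≈ 148.58 km. ✓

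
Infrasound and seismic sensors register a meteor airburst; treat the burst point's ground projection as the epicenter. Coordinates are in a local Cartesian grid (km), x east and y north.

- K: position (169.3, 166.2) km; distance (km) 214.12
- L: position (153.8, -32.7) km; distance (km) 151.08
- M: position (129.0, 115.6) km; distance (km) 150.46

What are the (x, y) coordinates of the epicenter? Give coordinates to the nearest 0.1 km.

Circle about each station: (x − 169.3)² + (y − 166.2)² = 214.12²; (x − 153.8)² + (y + 32.7)² = 151.08²; (x − 129.0)² + (y − 115.6)² = 150.46².
Subtracting the K equation from the L and M equations removes the quadratic terms:
-31.0 x − 397.8 y = -8538.99
-80.6 x − 101.2 y = -3071.41
Solving the 2×2 system: x ≈ 12.4, y ≈ 20.5 km.

x ≈ 12.4 km, y ≈ 20.5 km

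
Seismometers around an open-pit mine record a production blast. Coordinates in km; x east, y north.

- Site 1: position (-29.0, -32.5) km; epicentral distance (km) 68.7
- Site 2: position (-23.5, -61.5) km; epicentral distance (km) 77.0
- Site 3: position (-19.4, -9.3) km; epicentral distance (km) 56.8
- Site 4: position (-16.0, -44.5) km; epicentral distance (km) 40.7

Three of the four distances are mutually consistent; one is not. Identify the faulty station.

Site 4

Solve using three stations at a time. Using Site 1, Site 2, Site 3 (subtract circle equations pairwise → linear system) gives (x, y) ≈ (37.2, -14.1).
Distances from that point to each station vs reported:
  Site 1: calculated 68.7 vs reported 68.7 → residual 0.0 km
  Site 2: calculated 77.0 vs reported 77.0 → residual 0.0 km
  Site 3: calculated 56.8 vs reported 56.8 → residual 0.0 km
  Site 4: calculated 61.3 vs reported 40.7 → residual 20.6 km
Site 1, Site 2, Site 3 are mutually consistent (residuals ≈ 0); Site 4 is off by 20.6 km.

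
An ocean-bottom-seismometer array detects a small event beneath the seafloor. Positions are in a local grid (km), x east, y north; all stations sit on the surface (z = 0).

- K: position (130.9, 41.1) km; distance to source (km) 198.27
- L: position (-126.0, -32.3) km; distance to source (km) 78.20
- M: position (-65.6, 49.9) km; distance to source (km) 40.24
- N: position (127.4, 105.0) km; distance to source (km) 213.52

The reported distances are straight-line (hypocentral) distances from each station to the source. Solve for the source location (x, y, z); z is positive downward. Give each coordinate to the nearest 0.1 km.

Each station gives a sphere (x−x_i)² + (y−y_i)² + z² = d_i² (stations at z=0).
Subtracting the K sphere from L and M: z² cancels, leaving linear equations in x and y:
-513.8 x − 146.8 y = 31291.02
-393.0 x + 17.6 y = 25661.09
Solving: x ≈ -64.700, y ≈ 13.296 km (keep extra digits for the depth step; rounded: -64.7, 13.3).
Then from the K sphere: z² = 198.27² − (x − 130.9)² − (y − 41.1)² with x = -64.700, y = 13.296, so z ≈ 16.690 ≈ 16.7 km.

x ≈ -64.7 km, y ≈ 13.3 km, depth ≈ 16.7 km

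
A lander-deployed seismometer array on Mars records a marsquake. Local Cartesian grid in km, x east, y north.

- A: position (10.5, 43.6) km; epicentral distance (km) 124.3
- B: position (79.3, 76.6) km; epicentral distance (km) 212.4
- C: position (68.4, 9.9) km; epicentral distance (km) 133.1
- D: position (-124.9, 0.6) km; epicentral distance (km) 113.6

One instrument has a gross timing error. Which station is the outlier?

Solve using three stations at a time. Using A, C, D (subtract circle equations pairwise → linear system) gives (x, y) ≈ (-37.0, -71.0).
Distances from that point to each station vs reported:
  A: calculated 124.1 vs reported 124.3 → residual 0.2 km
  B: calculated 188.0 vs reported 212.4 → residual 24.4 km
  C: calculated 132.9 vs reported 133.1 → residual 0.2 km
  D: calculated 113.4 vs reported 113.6 → residual 0.2 km
A, C, D are mutually consistent (residuals ≈ 0); B is off by 24.4 km.

B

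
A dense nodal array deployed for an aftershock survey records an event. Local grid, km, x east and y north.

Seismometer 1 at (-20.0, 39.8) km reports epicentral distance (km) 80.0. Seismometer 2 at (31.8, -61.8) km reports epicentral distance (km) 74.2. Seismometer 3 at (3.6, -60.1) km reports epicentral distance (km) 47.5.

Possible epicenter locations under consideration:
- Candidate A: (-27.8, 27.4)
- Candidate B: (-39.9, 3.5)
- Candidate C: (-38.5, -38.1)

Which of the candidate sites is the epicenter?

Candidate C

For each candidate, compare |candidate − station| to the reported distance:
Candidate A: residuals Seismometer 1 65.4, Seismometer 2 33.1, Seismometer 3 45.5 → max 65.4 km
Candidate B: residuals Seismometer 1 38.6, Seismometer 2 22.8, Seismometer 3 29.6 → max 38.6 km
Candidate C: residuals Seismometer 1 0.1, Seismometer 2 0.0, Seismometer 3 0.0 → max 0.1 km
Only Candidate C has all residuals ≈ 0.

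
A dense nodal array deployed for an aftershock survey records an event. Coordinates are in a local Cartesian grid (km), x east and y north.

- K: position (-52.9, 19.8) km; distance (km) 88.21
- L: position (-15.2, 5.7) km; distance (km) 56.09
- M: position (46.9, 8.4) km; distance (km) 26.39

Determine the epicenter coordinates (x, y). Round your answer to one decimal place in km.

Circle about each station: (x + 52.9)² + (y − 19.8)² = 88.21²; (x + 15.2)² + (y − 5.7)² = 56.09²; (x − 46.9)² + (y − 8.4)² = 26.39².
Subtracting pairs of circle equations eliminates x²+y² and gives linear equations (the radical axes):
75.4 x − 28.2 y = 1708.00
199.6 x − 22.8 y = 6164.29
Solving the 2×2 system: x ≈ 34.5, y ≈ 31.7 km.

34.5 km east, 31.7 km north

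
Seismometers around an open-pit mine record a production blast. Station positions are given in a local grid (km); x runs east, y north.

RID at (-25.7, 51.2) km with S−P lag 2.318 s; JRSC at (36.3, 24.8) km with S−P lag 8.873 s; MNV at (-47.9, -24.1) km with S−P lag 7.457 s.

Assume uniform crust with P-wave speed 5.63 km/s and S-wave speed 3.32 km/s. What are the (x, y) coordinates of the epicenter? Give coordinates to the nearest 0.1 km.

Distance from S−P lag: d = Δt · v_P v_S / (v_P − v_S) = Δt · (5.63·3.32)/(5.63−3.32) ≈ 8.0916·Δt.
So d_RID = 18.76, d_JRSC = 71.80, d_MNV = 60.34 km.
Circle about each station: (x + 25.7)² + (y − 51.2)² = 18.76²; (x − 36.3)² + (y − 24.8)² = 71.80²; (x + 47.9)² + (y + 24.1)² = 60.34².
Subtracting pairs of circle equations eliminates x²+y² and gives linear equations (the radical axes):
124.0 x − 52.8 y = -6152.50
-44.4 x − 150.6 y = -3695.69
Solving the 2×2 system: x ≈ -34.8, y ≈ 34.8 km.

x ≈ -34.8 km, y ≈ 34.8 km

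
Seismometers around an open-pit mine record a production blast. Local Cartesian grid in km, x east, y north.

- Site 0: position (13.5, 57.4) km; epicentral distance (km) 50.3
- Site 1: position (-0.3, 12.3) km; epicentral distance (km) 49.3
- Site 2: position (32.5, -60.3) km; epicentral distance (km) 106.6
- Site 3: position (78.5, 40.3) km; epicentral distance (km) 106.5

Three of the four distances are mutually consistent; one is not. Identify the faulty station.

Site 1

Solve using three stations at a time. Using Site 0, Site 2, Site 3 (subtract circle equations pairwise → linear system) gives (x, y) ≈ (-27.3, 28.0).
Distances from that point to each station vs reported:
  Site 0: calculated 50.3 vs reported 50.3 → residual 0.0 km
  Site 1: calculated 31.2 vs reported 49.3 → residual 18.1 km
  Site 2: calculated 106.6 vs reported 106.6 → residual 0.0 km
  Site 3: calculated 106.5 vs reported 106.5 → residual 0.0 km
Site 0, Site 2, Site 3 are mutually consistent (residuals ≈ 0); Site 1 is off by 18.1 km.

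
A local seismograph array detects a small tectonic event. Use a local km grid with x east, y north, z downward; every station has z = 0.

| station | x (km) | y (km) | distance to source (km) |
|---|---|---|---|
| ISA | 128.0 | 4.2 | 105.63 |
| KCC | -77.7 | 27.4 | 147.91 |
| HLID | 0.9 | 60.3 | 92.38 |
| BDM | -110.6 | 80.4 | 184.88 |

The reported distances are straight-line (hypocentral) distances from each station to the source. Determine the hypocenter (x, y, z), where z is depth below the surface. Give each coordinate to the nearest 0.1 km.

Each station gives a sphere (x−x_i)² + (y−y_i)² + z² = d_i² (stations at z=0).
Subtracting the ISA sphere from KCC and HLID: z² cancels, leaving linear equations in x and y:
-411.4 x + 46.4 y = -20333.26
-254.2 x + 112.2 y = -10141.11
Solving: x ≈ 52.696, y ≈ 29.003 km (keep extra digits for the depth step; rounded: 52.7, 29.0).
Then from the ISA sphere: z² = 105.63² − (x − 128.0)² − (y − 4.2)² with x = 52.696, y = 29.003, so z ≈ 69.798 ≈ 69.8 km.

x ≈ 52.7 km, y ≈ 29.0 km, depth ≈ 69.8 km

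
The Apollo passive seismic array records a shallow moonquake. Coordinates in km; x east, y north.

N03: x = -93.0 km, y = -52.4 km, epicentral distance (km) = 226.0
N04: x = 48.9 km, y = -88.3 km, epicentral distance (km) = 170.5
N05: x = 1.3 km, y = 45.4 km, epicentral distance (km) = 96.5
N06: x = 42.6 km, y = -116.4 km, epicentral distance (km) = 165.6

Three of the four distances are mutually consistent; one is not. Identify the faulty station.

Solve using three stations at a time. Using N03, N04, N05 (subtract circle equations pairwise → linear system) gives (x, y) ≈ (92.6, 76.5).
Distances from that point to each station vs reported:
  N03: calculated 226.0 vs reported 226.0 → residual 0.0 km
  N04: calculated 170.5 vs reported 170.5 → residual 0.0 km
  N05: calculated 96.5 vs reported 96.5 → residual 0.0 km
  N06: calculated 199.3 vs reported 165.6 → residual 33.7 km
N03, N04, N05 are mutually consistent (residuals ≈ 0); N06 is off by 33.7 km.

N06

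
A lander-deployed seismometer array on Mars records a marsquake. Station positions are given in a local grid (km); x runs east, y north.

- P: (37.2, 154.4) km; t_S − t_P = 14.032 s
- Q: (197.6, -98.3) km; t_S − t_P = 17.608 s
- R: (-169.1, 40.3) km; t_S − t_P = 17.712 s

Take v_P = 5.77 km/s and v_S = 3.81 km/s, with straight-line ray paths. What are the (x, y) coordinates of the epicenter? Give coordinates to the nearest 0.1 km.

(24.9, -2.5)

Distance from S−P lag: d = Δt · v_P v_S / (v_P − v_S) = Δt · (5.77·3.81)/(5.77−3.81) ≈ 11.2162·Δt.
So d_P = 157.39, d_Q = 197.49, d_R = 198.66 km.
Circle about each station: (x − 37.2)² + (y − 154.4)² = 157.39²; (x − 197.6)² + (y + 98.3)² = 197.49²; (x + 169.1)² + (y − 40.3)² = 198.66².
Subtracting the P equation from the Q and R equations removes the quadratic terms:
320.8 x − 505.4 y = 9254.76
-412.6 x − 228.2 y = -9698.48
Solving the 2×2 system: x ≈ 24.9, y ≈ -2.5 km.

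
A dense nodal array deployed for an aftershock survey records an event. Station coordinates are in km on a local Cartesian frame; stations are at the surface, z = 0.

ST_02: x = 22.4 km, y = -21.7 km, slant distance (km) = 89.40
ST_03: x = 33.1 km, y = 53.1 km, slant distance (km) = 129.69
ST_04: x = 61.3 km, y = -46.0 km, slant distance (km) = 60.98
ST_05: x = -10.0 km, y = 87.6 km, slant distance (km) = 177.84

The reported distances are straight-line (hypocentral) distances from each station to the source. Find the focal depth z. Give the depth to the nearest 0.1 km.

depth ≈ 55.6 km

Each station gives a sphere (x−x_i)² + (y−y_i)² + z² = d_i² (stations at z=0).
Subtracting the ST_02 sphere from ST_03 and ST_04: z² cancels, leaving linear equations in x and y:
21.4 x + 149.6 y = -5884.57
77.8 x − 48.6 y = 9174.84
Solving: x ≈ 85.699, y ≈ -51.594 km (keep extra digits for the depth step; rounded: 85.7, -51.6).
Then from the ST_02 sphere: z² = 89.40² − (x − 22.4)² − (y + 21.7)² with x = 85.699, y = -51.594, so z ≈ 55.605 ≈ 55.6 km.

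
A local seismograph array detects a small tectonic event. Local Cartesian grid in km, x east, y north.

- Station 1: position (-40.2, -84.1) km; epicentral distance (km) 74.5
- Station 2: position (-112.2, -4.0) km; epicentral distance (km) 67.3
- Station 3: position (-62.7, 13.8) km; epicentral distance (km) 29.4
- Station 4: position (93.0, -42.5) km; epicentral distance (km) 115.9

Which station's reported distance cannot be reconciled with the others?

Solve using three stations at a time. Using Station 1, Station 2, Station 3 (subtract circle equations pairwise → linear system) gives (x, y) ≈ (-45.2, -9.8).
Distances from that point to each station vs reported:
  Station 1: calculated 74.5 vs reported 74.5 → residual 0.0 km
  Station 2: calculated 67.3 vs reported 67.3 → residual 0.0 km
  Station 3: calculated 29.4 vs reported 29.4 → residual 0.0 km
  Station 4: calculated 142.0 vs reported 115.9 → residual 26.1 km
Station 1, Station 2, Station 3 are mutually consistent (residuals ≈ 0); Station 4 is off by 26.1 km.

Station 4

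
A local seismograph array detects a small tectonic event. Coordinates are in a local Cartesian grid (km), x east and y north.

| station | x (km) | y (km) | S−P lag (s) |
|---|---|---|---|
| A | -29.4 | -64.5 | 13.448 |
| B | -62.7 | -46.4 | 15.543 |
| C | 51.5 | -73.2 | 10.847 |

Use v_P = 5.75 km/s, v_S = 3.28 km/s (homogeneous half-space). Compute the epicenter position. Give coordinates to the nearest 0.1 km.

x ≈ 42.2 km, y ≈ 9.1 km

Distance from S−P lag: d = Δt · v_P v_S / (v_P − v_S) = Δt · (5.75·3.28)/(5.75−3.28) ≈ 7.6356·Δt.
So d_A = 102.68, d_B = 118.68, d_C = 82.82 km.
Circle about each station: (x + 29.4)² + (y + 64.5)² = 102.68²; (x + 62.7)² + (y + 46.4)² = 118.68²; (x − 51.5)² + (y + 73.2)² = 82.82².
Subtracting pairs of circle equations eliminates x²+y² and gives linear equations (the radical axes):
-66.6 x + 36.2 y = -2482.12
161.8 x − 17.4 y = 6669.91
Solving the 2×2 system: x ≈ 42.2, y ≈ 9.1 km.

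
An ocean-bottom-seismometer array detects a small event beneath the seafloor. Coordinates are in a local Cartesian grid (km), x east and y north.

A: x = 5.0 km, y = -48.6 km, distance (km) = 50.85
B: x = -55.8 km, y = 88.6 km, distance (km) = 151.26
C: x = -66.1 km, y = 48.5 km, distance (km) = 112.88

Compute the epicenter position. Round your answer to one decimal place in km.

Circle about each station: (x − 5.0)² + (y + 48.6)² = 50.85²; (x + 55.8)² + (y − 88.6)² = 151.26²; (x + 66.1)² + (y − 48.5)² = 112.88².
Subtracting the A equation from the B and C equations removes the quadratic terms:
-121.6 x + 274.4 y = -11717.23
-142.2 x + 194.2 y = -5821.67
Solving the 2×2 system: x ≈ -44.0, y ≈ -62.2 km.

x ≈ -44.0 km, y ≈ -62.2 km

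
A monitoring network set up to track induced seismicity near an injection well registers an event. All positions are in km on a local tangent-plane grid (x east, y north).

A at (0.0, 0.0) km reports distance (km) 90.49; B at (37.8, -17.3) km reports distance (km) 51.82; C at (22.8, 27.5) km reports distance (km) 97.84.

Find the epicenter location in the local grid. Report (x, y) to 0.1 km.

Circle about each station: x² + y² = 90.49²; (x − 37.8)² + (y + 17.3)² = 51.82²; (x − 22.8)² + (y − 27.5)² = 97.84².
Subtracting the A equation from the B and C equations removes the quadratic terms:
75.6 x − 34.6 y = 7231.26
45.6 x + 55.0 y = -108.14
Solving the 2×2 system: x ≈ 68.7, y ≈ -58.9 km.
Check against A (with the unrounded x, y): √(x²+y²) = 90.49 ≈ 90.49 km. ✓

68.7 km east, -58.9 km north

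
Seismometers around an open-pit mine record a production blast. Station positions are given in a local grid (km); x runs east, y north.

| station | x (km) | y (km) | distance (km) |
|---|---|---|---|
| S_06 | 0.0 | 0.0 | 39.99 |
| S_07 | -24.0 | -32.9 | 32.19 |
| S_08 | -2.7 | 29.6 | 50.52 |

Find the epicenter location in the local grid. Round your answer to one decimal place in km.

(-39.7, -4.8)

Circle about each station: x² + y² = 39.99²; (x + 24.0)² + (y + 32.9)² = 32.19²; (x + 2.7)² + (y − 29.6)² = 50.52².
Subtracting pairs of circle equations eliminates x²+y² and gives linear equations (the radical axes):
-48.0 x − 65.8 y = 2221.41
-5.4 x + 59.2 y = -69.62
Solving the 2×2 system: x ≈ -39.7, y ≈ -4.8 km.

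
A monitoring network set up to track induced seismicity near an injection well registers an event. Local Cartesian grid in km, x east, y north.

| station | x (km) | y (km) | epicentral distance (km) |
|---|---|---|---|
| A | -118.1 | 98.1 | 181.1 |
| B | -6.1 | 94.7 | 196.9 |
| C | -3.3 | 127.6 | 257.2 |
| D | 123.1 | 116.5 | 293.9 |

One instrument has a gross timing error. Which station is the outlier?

C

Solve using three stations at a time. Using A, B, D (subtract circle equations pairwise → linear system) gives (x, y) ≈ (-94.2, -81.5).
Distances from that point to each station vs reported:
  A: calculated 181.2 vs reported 181.1 → residual 0.1 km
  B: calculated 197.0 vs reported 196.9 → residual 0.1 km
  C: calculated 228.0 vs reported 257.2 → residual 29.2 km
  D: calculated 294.0 vs reported 293.9 → residual 0.1 km
A, B, D are mutually consistent (residuals ≈ 0); C is off by 29.2 km.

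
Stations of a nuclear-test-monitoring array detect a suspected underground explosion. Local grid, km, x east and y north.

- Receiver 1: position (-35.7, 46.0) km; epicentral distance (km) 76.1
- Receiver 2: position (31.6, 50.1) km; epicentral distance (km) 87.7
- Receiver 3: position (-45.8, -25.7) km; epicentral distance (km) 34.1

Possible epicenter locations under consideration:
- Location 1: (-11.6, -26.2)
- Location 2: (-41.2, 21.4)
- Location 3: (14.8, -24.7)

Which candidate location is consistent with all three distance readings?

For each candidate, compare |candidate − station| to the reported distance:
Location 1: residuals Receiver 1 0.0, Receiver 2 0.0, Receiver 3 0.1 → max 0.1 km
Location 2: residuals Receiver 1 50.9, Receiver 2 9.4, Receiver 3 13.2 → max 50.9 km
Location 3: residuals Receiver 1 10.8, Receiver 2 11.0, Receiver 3 26.5 → max 26.5 km
Only Location 1 has all residuals ≈ 0.

Location 1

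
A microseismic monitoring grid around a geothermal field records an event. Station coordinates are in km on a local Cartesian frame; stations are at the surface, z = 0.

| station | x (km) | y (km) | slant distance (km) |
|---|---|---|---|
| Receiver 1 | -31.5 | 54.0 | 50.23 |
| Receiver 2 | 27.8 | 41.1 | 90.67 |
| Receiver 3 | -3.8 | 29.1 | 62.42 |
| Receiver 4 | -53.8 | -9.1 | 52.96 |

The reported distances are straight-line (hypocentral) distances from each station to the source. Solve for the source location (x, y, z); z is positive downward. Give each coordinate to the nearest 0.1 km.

Each station gives a sphere (x−x_i)² + (y−y_i)² + z² = d_i² (stations at z=0).
Subtracting the Receiver 1 sphere from Receiver 2 and Receiver 3: z² cancels, leaving linear equations in x and y:
118.6 x − 25.8 y = -7144.20
55.4 x − 49.8 y = -4420.20
Solving: x ≈ -53.996, y ≈ 28.691 km (keep extra digits for the depth step; rounded: -54.0, 28.7).
Then from the Receiver 1 sphere: z² = 50.23² − (x + 31.5)² − (y − 54.0)² with x = -53.996, y = 28.691, so z ≈ 37.100 ≈ 37.1 km.
Check against Receiver 4 (with the unrounded solution): distance 52.96 ≈ 52.96 km. ✓

x ≈ -54.0 km, y ≈ 28.7 km, depth ≈ 37.1 km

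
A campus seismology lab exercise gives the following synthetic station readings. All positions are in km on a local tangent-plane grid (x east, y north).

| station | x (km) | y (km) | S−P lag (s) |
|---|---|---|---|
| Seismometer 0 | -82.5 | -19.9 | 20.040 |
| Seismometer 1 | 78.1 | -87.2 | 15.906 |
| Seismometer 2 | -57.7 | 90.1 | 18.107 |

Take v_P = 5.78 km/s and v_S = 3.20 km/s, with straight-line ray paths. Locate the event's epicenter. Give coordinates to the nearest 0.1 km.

Distance from S−P lag: d = Δt · v_P v_S / (v_P − v_S) = Δt · (5.78·3.20)/(5.78−3.20) ≈ 7.1690·Δt.
So d_Seismometer 0 = 143.67, d_Seismometer 1 = 114.03, d_Seismometer 2 = 129.81 km.
Circle about each station: (x + 82.5)² + (y + 19.9)² = 143.67²; (x − 78.1)² + (y + 87.2)² = 114.03²; (x + 57.7)² + (y − 90.1)² = 129.81².
Subtracting pairs of circle equations eliminates x²+y² and gives linear equations (the radical axes):
321.2 x − 134.6 y = 14139.42
49.6 x + 220.0 y = 8035.47
Solving the 2×2 system: x ≈ 54.2, y ≈ 24.3 km.
Check against Seismometer 0 (with the unrounded x, y): √((x + 82.5)²+(y + 19.9)²) = 143.67 ≈ 143.67 km. ✓

54.2 km east, 24.3 km north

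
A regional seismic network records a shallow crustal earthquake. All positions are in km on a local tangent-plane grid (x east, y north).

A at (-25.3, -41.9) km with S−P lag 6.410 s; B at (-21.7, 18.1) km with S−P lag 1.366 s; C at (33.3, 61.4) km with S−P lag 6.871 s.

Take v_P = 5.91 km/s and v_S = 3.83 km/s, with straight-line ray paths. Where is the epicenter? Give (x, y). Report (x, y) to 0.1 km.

x ≈ -33.3 km, y ≈ 27.4 km

Distance from S−P lag: d = Δt · v_P v_S / (v_P − v_S) = Δt · (5.91·3.83)/(5.91−3.83) ≈ 10.8824·Δt.
So d_A = 69.76, d_B = 14.87, d_C = 74.77 km.
Circle about each station: (x + 25.3)² + (y + 41.9)² = 69.76²; (x + 21.7)² + (y − 18.1)² = 14.87²; (x − 33.3)² + (y − 61.4)² = 74.77².
Subtracting pairs of circle equations eliminates x²+y² and gives linear equations (the radical axes):
7.2 x + 120.0 y = 3048.14
117.2 x + 206.6 y = 1759.05
Solving the 2×2 system: x ≈ -33.3, y ≈ 27.4 km.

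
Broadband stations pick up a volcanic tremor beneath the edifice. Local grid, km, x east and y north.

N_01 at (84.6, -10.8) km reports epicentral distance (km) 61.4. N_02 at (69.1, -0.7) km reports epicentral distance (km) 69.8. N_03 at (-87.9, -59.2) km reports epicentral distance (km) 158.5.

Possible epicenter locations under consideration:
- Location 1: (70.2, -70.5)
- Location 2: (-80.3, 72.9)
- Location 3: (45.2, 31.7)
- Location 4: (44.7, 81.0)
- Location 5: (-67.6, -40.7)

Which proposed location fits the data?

For each candidate, compare |candidate − station| to the reported distance:
Location 1: residuals N_01 0.0, N_02 0.0, N_03 0.0 → max 0.0 km
Location 2: residuals N_01 123.5, N_02 96.7, N_03 26.2 → max 123.5 km
Location 3: residuals N_01 3.4, N_02 29.5, N_03 2.7 → max 29.5 km
Location 4: residuals N_01 38.7, N_02 15.5, N_03 34.5 → max 38.7 km
Location 5: residuals N_01 93.7, N_02 72.6, N_03 131.0 → max 131.0 km
Only Location 1 has all residuals ≈ 0.

Location 1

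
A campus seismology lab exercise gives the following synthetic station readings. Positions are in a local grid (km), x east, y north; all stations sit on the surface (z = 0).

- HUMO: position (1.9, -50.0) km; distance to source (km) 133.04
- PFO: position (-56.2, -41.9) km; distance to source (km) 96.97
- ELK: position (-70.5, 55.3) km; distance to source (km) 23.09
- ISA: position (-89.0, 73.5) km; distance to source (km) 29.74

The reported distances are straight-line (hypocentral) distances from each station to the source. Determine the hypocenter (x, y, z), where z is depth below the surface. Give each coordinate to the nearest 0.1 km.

x ≈ -85.3 km, y ≈ 49.1 km, depth ≈ 16.6 km

Each station gives a sphere (x−x_i)² + (y−y_i)² + z² = d_i² (stations at z=0).
Subtracting the HUMO sphere from PFO and ELK: z² cancels, leaving linear equations in x and y:
-116.2 x + 16.2 y = 10706.90
-144.8 x + 210.6 y = 22691.22
Solving: x ≈ -85.297, y ≈ 49.099 km (keep extra digits for the depth step; rounded: -85.3, 49.1).
Then from the HUMO sphere: z² = 133.04² − (x − 1.9)² − (y + 50.0)² with x = -85.297, y = 49.099, so z ≈ 16.605 ≈ 16.6 km.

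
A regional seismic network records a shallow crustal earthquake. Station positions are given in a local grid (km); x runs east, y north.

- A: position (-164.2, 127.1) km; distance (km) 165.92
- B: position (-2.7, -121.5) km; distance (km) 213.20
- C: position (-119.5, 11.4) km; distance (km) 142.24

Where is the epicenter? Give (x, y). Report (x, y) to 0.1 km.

Circle about each station: (x + 164.2)² + (y − 127.1)² = 165.92²; (x + 2.7)² + (y + 121.5)² = 213.20²; (x + 119.5)² + (y − 11.4)² = 142.24².
Subtracting the A equation from the B and C equations removes the quadratic terms:
323.0 x − 497.2 y = -46271.30
89.4 x − 231.4 y = -21408.61
Solving the 2×2 system: x ≈ -2.1, y ≈ 91.7 km.

-2.1 km east, 91.7 km north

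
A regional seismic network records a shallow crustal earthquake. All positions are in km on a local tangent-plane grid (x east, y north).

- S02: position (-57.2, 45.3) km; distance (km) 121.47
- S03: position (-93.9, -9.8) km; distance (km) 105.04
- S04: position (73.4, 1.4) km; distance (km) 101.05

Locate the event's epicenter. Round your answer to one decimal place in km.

(-3.8, -63.8)

Circle about each station: (x + 57.2)² + (y − 45.3)² = 121.47²; (x + 93.9)² + (y + 9.8)² = 105.04²; (x − 73.4)² + (y − 1.4)² = 101.05².
Subtracting pairs of circle equations eliminates x²+y² and gives linear equations (the radical axes):
-73.4 x − 110.2 y = 7310.88
261.2 x − 87.8 y = 4609.45
Solving the 2×2 system: x ≈ -3.8, y ≈ -63.8 km.
Check against S02 (with the unrounded x, y): √((x + 57.2)²+(y − 45.3)²) = 121.48 ≈ 121.47 km. ✓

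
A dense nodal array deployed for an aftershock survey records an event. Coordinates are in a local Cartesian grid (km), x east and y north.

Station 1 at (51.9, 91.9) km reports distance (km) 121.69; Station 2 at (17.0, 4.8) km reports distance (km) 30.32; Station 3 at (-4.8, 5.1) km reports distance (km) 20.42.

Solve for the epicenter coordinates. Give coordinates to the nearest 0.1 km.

Circle about each station: (x − 51.9)² + (y − 91.9)² = 121.69²; (x − 17.0)² + (y − 4.8)² = 30.32²; (x + 4.8)² + (y − 5.1)² = 20.42².
Subtracting the Station 1 equation from the Station 2 and Station 3 equations removes the quadratic terms:
-69.8 x − 174.2 y = 3061.97
-113.4 x − 173.6 y = 3301.31
Solving the 2×2 system: x ≈ -5.7, y ≈ -15.3 km.

x ≈ -5.7 km, y ≈ -15.3 km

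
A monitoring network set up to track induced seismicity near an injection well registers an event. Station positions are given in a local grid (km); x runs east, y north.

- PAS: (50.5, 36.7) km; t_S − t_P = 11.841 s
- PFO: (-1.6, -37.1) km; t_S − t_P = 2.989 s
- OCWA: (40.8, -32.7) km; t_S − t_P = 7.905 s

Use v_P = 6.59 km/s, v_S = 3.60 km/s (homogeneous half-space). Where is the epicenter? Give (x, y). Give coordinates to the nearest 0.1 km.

x ≈ -21.3 km, y ≈ -23.9 km

Distance from S−P lag: d = Δt · v_P v_S / (v_P − v_S) = Δt · (6.59·3.60)/(6.59−3.60) ≈ 7.9344·Δt.
So d_PAS = 93.95, d_PFO = 23.72, d_OCWA = 62.72 km.
Circle about each station: (x − 50.5)² + (y − 36.7)² = 93.95²; (x + 1.6)² + (y + 37.1)² = 23.72²; (x − 40.8)² + (y + 32.7)² = 62.72².
Subtracting the PAS equation from the PFO and OCWA equations removes the quadratic terms:
-104.2 x − 147.6 y = 5745.79
-19.4 x − 138.8 y = 3729.59
Solving the 2×2 system: x ≈ -21.3, y ≈ -23.9 km.
Check against PAS (with the unrounded x, y): √((x − 50.5)²+(y − 36.7)²) = 93.95 ≈ 93.95 km. ✓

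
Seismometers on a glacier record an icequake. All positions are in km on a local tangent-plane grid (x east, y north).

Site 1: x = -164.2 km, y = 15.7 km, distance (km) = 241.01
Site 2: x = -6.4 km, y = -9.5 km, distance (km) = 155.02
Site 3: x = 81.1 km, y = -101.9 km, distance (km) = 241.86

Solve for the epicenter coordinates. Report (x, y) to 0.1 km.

Circle about each station: (x + 164.2)² + (y − 15.7)² = 241.01²; (x + 6.4)² + (y + 9.5)² = 155.02²; (x − 81.1)² + (y + 101.9)² = 241.86².
Subtracting pairs of circle equations eliminates x²+y² and gives linear equations (the radical axes):
315.6 x − 50.4 y = 6977.70
490.6 x − 235.2 y = -10657.75
Solving the 2×2 system: x ≈ 44.0, y ≈ 137.1 km.
Check against Site 1 (with the unrounded x, y): √((x + 164.2)²+(y − 15.7)²) = 241.01 ≈ 241.01 km. ✓

44.0 km east, 137.1 km north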